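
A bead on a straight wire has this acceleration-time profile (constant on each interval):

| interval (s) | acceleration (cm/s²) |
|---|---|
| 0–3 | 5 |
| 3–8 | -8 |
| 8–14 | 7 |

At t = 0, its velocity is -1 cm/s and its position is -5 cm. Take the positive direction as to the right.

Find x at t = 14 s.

-45.5 cm

On each constant-a segment, Δv = aΔt and Δx = v₀Δt + ½aΔt²; chain segment to segment.
0–3 s: v starts -1 cm/s; Δx = -1·3 + ½·5·3² = 19.5 cm; v ends 14 cm/s.
3–8 s: v starts 14 cm/s; Δx = 14·5 + ½·-8·5² = -30 cm; v ends -26 cm/s.
8–14 s: v starts -26 cm/s; Δx = -26·6 + ½·7·6² = -30 cm; v ends 16 cm/s.
x(14) = -5 + Σ Δx = -45.5 cm.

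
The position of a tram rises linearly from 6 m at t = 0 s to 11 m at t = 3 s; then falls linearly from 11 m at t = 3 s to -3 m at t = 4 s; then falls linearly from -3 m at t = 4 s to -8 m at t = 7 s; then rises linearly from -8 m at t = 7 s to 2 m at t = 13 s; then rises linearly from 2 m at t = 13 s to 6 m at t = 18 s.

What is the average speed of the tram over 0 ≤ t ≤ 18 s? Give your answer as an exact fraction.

19/9 m/s

Average speed = (total path length)/(elapsed time); on a piecewise-linear x-t graph the path length is Σ|Δx|.
0–3 s: |Δx| = |11 − 6| = 5 m
3–4 s: |Δx| = |-3 − 11| = 14 m
4–7 s: |Δx| = |-8 − -3| = 5 m
7–13 s: |Δx| = |2 − -8| = 10 m
13–18 s: |Δx| = |6 − 2| = 4 m
Total path = 38 m; average speed = 38/18 = 19/9 m/s.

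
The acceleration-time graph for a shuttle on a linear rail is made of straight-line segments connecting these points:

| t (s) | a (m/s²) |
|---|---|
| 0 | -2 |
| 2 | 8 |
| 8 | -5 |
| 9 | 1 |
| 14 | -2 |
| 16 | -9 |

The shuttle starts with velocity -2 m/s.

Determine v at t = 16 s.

-2.5 m/s

Δv equals the area under the a-t graph; then v = v₀ + Δv.
0–2 s: ½(-2 + 8)(2) = 6 m/s
2–8 s: ½(8 + -5)(6) = 9 m/s
8–9 s: ½(-5 + 1)(1) = -2 m/s
9–14 s: ½(1 + -2)(5) = -2.5 m/s
14–16 s: ½(-2 + -9)(2) = -11 m/s
Δv = -0.5 m/s, so v(16) = -2 + (-0.5) = -2.5 m/s.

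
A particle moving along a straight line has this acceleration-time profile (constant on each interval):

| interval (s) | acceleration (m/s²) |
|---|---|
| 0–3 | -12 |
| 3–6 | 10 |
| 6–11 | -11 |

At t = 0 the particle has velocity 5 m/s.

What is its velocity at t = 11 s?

-56 m/s

Δv equals the area under the a-t graph; then v = v₀ + Δv.
0–3 s: -12 × 3 = -36 m/s
3–6 s: 10 × 3 = 30 m/s
6–11 s: -11 × 5 = -55 m/s
Δv = -61 m/s, so v(11) = 5 + (-61) = -56 m/s.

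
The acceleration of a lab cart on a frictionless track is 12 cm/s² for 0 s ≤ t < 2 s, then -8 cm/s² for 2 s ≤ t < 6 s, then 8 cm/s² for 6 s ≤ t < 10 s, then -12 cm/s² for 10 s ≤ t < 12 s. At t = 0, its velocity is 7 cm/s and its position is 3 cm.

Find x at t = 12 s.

199 cm

On each constant-a segment, Δv = aΔt and Δx = v₀Δt + ½aΔt²; chain segment to segment.
0–2 s: v starts 7 cm/s; Δx = 7·2 + ½·12·2² = 38 cm; v ends 31 cm/s.
2–6 s: v starts 31 cm/s; Δx = 31·4 + ½·-8·4² = 60 cm; v ends -1 cm/s.
6–10 s: v starts -1 cm/s; Δx = -1·4 + ½·8·4² = 60 cm; v ends 31 cm/s.
10–12 s: v starts 31 cm/s; Δx = 31·2 + ½·-12·2² = 38 cm; v ends 7 cm/s.
x(12) = 3 + Σ Δx = 199 cm.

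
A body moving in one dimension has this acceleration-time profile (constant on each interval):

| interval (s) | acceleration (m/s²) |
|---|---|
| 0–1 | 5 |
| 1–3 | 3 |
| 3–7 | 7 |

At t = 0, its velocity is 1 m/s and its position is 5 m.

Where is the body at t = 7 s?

On each constant-a segment, Δv = aΔt and Δx = v₀Δt + ½aΔt²; chain segment to segment.
0–1 s: v starts 1 m/s; Δx = 1·1 + ½·5·1² = 3.5 m; v ends 6 m/s.
1–3 s: v starts 6 m/s; Δx = 6·2 + ½·3·2² = 18 m; v ends 12 m/s.
3–7 s: v starts 12 m/s; Δx = 12·4 + ½·7·4² = 104 m; v ends 40 m/s.
x(7) = 5 + Σ Δx = 130.5 m.

130.5 m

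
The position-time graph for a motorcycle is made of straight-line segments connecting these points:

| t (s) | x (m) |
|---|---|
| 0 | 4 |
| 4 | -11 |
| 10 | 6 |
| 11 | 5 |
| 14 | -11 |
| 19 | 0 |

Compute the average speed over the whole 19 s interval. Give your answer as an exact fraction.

Average speed = (total path length)/(elapsed time); on a piecewise-linear x-t graph the path length is Σ|Δx|.
0–4 s: |Δx| = |-11 − 4| = 15 m
4–10 s: |Δx| = |6 − -11| = 17 m
10–11 s: |Δx| = |5 − 6| = 1 m
11–14 s: |Δx| = |-11 − 5| = 16 m
14–19 s: |Δx| = |0 − -11| = 11 m
Total path = 60 m; average speed = 60/19 = 60/19 m/s.

60/19 m/s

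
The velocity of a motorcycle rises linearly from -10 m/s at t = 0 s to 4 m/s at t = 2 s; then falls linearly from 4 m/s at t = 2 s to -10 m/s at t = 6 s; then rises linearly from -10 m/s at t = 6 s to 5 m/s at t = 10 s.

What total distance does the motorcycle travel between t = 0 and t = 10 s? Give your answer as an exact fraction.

872/21 m

Distance (not displacement) is the total path length: add the absolute areas under v-t.
0–2 s: v = 0 at t = 10/7 s; triangle areas 50/7 + 8/7 = 58/7 m
2–6 s: v = 0 at t = 22/7 s; triangle areas 16/7 + 100/7 = 116/7 m
6–10 s: v = 0 at t = 26/3 s; triangle areas 40/3 + 10/3 = 50/3 m
Total distance = 872/21 m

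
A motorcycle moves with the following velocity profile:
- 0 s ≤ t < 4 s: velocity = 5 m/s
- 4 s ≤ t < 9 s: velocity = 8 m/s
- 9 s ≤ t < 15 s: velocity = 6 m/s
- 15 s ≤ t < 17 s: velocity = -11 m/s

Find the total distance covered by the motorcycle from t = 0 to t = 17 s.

118 m

Total distance travelled is ∫|v| dt — sum the magnitudes of each area piece.
0–4 s: |5| × 4 = 20 m
4–9 s: |8| × 5 = 40 m
9–15 s: |6| × 6 = 36 m
15–17 s: |-11| × 2 = 22 m
Total distance = 118 m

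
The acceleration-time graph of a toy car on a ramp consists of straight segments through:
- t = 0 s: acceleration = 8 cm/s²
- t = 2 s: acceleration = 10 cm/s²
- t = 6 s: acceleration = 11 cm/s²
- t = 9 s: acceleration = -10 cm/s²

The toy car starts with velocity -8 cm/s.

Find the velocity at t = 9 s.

53.5 cm/s

Δv equals the area under the a-t graph; then v = v₀ + Δv.
0–2 s: ½(8 + 10)(2) = 18 cm/s
2–6 s: ½(10 + 11)(4) = 42 cm/s
6–9 s: ½(11 + -10)(3) = 1.5 cm/s
Δv = 61.5 cm/s, so v(9) = -8 + (61.5) = 53.5 cm/s.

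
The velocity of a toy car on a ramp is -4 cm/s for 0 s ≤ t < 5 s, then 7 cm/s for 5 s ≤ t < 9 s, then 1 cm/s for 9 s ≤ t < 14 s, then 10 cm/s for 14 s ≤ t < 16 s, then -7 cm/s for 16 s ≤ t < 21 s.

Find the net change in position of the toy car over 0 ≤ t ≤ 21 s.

-2 cm

Displacement is the signed area under the v-t curve.
0–5 s: -4 × 5 = -20 cm
5–9 s: 7 × 4 = 28 cm
9–14 s: 1 × 5 = 5 cm
14–16 s: 10 × 2 = 20 cm
16–21 s: -7 × 5 = -35 cm
Net displacement = -2 cm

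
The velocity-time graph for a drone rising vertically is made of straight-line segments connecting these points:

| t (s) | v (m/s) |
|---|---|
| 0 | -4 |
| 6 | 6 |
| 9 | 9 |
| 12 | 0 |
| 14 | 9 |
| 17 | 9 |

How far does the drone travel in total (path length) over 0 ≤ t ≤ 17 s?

87.6 m

Total distance travelled is ∫|v| dt — sum the magnitudes of each area piece.
0–6 s: v = 0 at t = 2.4 s; triangle areas 4.8 + 10.8 = 15.6 m
6–9 s: |½(6 + 9)(3)| = 22.5 m
9–12 s: |½(9 + 0)(3)| = 13.5 m
12–14 s: |½(0 + 9)(2)| = 9 m
14–17 s: |9| × 3 = 27 m
Total distance = 87.6 m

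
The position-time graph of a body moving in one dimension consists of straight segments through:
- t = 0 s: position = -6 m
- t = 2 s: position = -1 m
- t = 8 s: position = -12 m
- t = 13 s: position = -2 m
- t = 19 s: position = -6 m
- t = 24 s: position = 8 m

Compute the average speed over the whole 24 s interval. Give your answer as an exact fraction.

11/6 m/s

Average speed = (total path length)/(elapsed time); on a piecewise-linear x-t graph the path length is Σ|Δx|.
0–2 s: |Δx| = |-1 − -6| = 5 m
2–8 s: |Δx| = |-12 − -1| = 11 m
8–13 s: |Δx| = |-2 − -12| = 10 m
13–19 s: |Δx| = |-6 − -2| = 4 m
19–24 s: |Δx| = |8 − -6| = 14 m
Total path = 44 m; average speed = 44/24 = 11/6 m/s.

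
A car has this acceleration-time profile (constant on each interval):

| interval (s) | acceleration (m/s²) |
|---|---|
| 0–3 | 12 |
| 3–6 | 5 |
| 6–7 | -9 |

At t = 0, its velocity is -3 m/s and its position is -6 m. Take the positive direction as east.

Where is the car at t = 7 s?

On each constant-a segment, Δv = aΔt and Δx = v₀Δt + ½aΔt²; chain segment to segment.
0–3 s: v starts -3 m/s; Δx = -3·3 + ½·12·3² = 45 m; v ends 33 m/s.
3–6 s: v starts 33 m/s; Δx = 33·3 + ½·5·3² = 121.5 m; v ends 48 m/s.
6–7 s: v starts 48 m/s; Δx = 48·1 + ½·-9·1² = 43.5 m; v ends 39 m/s.
x(7) = -6 + Σ Δx = 204 m.

204 m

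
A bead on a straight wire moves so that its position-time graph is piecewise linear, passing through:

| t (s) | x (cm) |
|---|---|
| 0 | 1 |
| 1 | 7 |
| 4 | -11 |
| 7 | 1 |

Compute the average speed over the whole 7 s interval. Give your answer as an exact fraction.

36/7 cm/s

Average speed = (total path length)/(elapsed time); on a piecewise-linear x-t graph the path length is Σ|Δx|.
0–1 s: |Δx| = |7 − 1| = 6 cm
1–4 s: |Δx| = |-11 − 7| = 18 cm
4–7 s: |Δx| = |1 − -11| = 12 cm
Total path = 36 cm; average speed = 36/7 = 36/7 cm/s.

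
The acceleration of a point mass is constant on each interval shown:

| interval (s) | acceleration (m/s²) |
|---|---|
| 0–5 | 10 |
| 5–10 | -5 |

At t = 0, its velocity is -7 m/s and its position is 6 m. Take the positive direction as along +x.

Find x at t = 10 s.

On each constant-a segment, Δv = aΔt and Δx = v₀Δt + ½aΔt²; chain segment to segment.
0–5 s: v starts -7 m/s; Δx = -7·5 + ½·10·5² = 90 m; v ends 43 m/s.
5–10 s: v starts 43 m/s; Δx = 43·5 + ½·-5·5² = 152.5 m; v ends 18 m/s.
x(10) = 6 + Σ Δx = 248.5 m.

248.5 m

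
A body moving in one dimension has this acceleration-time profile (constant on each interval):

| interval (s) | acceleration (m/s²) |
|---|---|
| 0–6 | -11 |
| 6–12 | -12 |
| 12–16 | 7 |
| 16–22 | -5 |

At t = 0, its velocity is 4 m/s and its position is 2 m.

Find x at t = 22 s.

-1966 m

On each constant-a segment, Δv = aΔt and Δx = v₀Δt + ½aΔt²; chain segment to segment.
0–6 s: v starts 4 m/s; Δx = 4·6 + ½·-11·6² = -174 m; v ends -62 m/s.
6–12 s: v starts -62 m/s; Δx = -62·6 + ½·-12·6² = -588 m; v ends -134 m/s.
12–16 s: v starts -134 m/s; Δx = -134·4 + ½·7·4² = -480 m; v ends -106 m/s.
16–22 s: v starts -106 m/s; Δx = -106·6 + ½·-5·6² = -726 m; v ends -136 m/s.
x(22) = 2 + Σ Δx = -1966 m.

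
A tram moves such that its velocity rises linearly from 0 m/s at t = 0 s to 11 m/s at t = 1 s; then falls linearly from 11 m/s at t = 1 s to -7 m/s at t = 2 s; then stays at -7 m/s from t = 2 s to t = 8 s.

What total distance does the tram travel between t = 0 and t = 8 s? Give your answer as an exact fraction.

Total distance travelled is ∫|v| dt — sum the magnitudes of each area piece.
0–1 s: |½(0 + 11)(1)| = 5.5 m
1–2 s: v = 0 at t = 29/18 s; triangle areas 121/36 + 49/36 = 85/18 m
2–8 s: |-7| × 6 = 42 m
Total distance = 470/9 m

470/9 m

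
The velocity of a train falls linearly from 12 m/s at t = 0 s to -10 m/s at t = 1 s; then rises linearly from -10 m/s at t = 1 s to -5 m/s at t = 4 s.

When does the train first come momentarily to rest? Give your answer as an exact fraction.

t = 6/11 s

v changes sign on 0–1 s (from 12 to -10); the graph is linear there, so v = 0 at t = 0 + (-12)·(1 − 0)/(-10 − 12) = 6/11 s.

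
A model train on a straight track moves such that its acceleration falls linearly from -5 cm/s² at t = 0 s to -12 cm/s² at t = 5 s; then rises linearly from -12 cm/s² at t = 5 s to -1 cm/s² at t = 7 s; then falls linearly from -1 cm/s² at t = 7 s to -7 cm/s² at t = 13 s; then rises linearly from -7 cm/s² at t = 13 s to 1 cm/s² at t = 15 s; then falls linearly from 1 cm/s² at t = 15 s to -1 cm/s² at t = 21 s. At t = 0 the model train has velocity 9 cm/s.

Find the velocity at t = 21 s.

Δv equals the area under the a-t graph; then v = v₀ + Δv.
0–5 s: ½(-5 + -12)(5) = -42.5 cm/s
5–7 s: ½(-12 + -1)(2) = -13 cm/s
7–13 s: ½(-1 + -7)(6) = -24 cm/s
13–15 s: ½(-7 + 1)(2) = -6 cm/s
15–21 s: ½(1 + -1)(6) = 0 cm/s
Δv = -85.5 cm/s, so v(21) = 9 + (-85.5) = -76.5 cm/s.

-76.5 cm/s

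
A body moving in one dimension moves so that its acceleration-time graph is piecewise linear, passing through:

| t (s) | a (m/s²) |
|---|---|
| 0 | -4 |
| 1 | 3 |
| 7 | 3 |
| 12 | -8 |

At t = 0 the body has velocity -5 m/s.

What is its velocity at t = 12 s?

Δv equals the area under the a-t graph; then v = v₀ + Δv.
0–1 s: ½(-4 + 3)(1) = -0.5 m/s
1–7 s: 3 × 6 = 18 m/s
7–12 s: ½(3 + -8)(5) = -12.5 m/s
Δv = 5 m/s, so v(12) = -5 + (5) = 0 m/s.

0 m/s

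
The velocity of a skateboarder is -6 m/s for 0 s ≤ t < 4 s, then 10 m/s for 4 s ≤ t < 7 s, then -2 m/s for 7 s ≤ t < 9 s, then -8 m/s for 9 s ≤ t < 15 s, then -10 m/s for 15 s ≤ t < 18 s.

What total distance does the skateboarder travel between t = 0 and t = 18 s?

136 m

Total distance travelled is ∫|v| dt — sum the magnitudes of each area piece.
0–4 s: |-6| × 4 = 24 m
4–7 s: |10| × 3 = 30 m
7–9 s: |-2| × 2 = 4 m
9–15 s: |-8| × 6 = 48 m
15–18 s: |-10| × 3 = 30 m
Total distance = 136 m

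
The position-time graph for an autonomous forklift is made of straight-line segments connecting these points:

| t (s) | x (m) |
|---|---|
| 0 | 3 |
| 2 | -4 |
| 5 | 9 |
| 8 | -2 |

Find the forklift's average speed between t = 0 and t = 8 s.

Average speed = (total path length)/(elapsed time); on a piecewise-linear x-t graph the path length is Σ|Δx|.
0–2 s: |Δx| = |-4 − 3| = 7 m
2–5 s: |Δx| = |9 − -4| = 13 m
5–8 s: |Δx| = |-2 − 9| = 11 m
Total path = 31 m; average speed = 31/8 = 3.875 m/s.

3.875 m/s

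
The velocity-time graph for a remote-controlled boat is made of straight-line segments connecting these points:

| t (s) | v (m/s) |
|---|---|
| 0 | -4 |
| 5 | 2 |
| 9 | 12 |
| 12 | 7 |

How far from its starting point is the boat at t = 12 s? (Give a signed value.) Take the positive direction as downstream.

51.5 m

Net displacement equals the area under the velocity-time graph (areas below the axis count negative).
0–5 s: ½(-4 + 2)(5) = -5 m
5–9 s: ½(2 + 12)(4) = 28 m
9–12 s: ½(12 + 7)(3) = 28.5 m
Net displacement = 51.5 m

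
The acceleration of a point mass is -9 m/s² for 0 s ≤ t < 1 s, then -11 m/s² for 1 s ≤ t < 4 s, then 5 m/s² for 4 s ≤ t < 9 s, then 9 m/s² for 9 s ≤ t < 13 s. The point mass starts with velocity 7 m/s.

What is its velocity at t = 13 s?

Δv equals the area under the a-t graph; then v = v₀ + Δv.
0–1 s: -9 × 1 = -9 m/s
1–4 s: -11 × 3 = -33 m/s
4–9 s: 5 × 5 = 25 m/s
9–13 s: 9 × 4 = 36 m/s
Δv = 19 m/s, so v(13) = 7 + (19) = 26 m/s.

26 m/s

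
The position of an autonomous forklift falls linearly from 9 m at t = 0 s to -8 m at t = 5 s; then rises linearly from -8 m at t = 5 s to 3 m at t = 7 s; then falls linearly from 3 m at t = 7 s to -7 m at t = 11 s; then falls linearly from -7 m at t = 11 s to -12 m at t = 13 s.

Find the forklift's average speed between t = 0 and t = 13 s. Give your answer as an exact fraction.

43/13 m/s

Average speed = (total path length)/(elapsed time); on a piecewise-linear x-t graph the path length is Σ|Δx|.
0–5 s: |Δx| = |-8 − 9| = 17 m
5–7 s: |Δx| = |3 − -8| = 11 m
7–11 s: |Δx| = |-7 − 3| = 10 m
11–13 s: |Δx| = |-12 − -7| = 5 m
Total path = 43 m; average speed = 43/13 = 43/13 m/s.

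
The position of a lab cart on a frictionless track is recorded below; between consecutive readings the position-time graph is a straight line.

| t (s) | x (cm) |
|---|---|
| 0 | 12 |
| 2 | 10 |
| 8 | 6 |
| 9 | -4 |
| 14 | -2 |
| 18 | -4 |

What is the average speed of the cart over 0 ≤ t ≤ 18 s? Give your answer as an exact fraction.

10/9 cm/s

Average speed = (total path length)/(elapsed time); on a piecewise-linear x-t graph the path length is Σ|Δx|.
0–2 s: |Δx| = |10 − 12| = 2 cm
2–8 s: |Δx| = |6 − 10| = 4 cm
8–9 s: |Δx| = |-4 − 6| = 10 cm
9–14 s: |Δx| = |-2 − -4| = 2 cm
14–18 s: |Δx| = |-4 − -2| = 2 cm
Total path = 20 cm; average speed = 20/18 = 10/9 cm/s.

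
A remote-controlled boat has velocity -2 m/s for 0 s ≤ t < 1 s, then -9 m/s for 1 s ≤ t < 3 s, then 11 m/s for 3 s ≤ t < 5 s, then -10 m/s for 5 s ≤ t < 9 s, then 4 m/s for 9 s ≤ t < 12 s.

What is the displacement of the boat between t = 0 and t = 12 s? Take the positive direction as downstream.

Net displacement equals the area under the velocity-time graph (areas below the axis count negative).
0–1 s: -2 × 1 = -2 m
1–3 s: -9 × 2 = -18 m
3–5 s: 11 × 2 = 22 m
5–9 s: -10 × 4 = -40 m
9–12 s: 4 × 3 = 12 m
Net displacement = -26 m

-26 m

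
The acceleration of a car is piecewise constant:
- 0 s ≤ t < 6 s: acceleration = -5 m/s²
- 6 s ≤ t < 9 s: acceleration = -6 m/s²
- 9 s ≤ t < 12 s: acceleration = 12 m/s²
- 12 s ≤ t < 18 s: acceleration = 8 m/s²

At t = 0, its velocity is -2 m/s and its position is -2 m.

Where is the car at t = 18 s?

-263 m

On each constant-a segment, Δv = aΔt and Δx = v₀Δt + ½aΔt²; chain segment to segment.
0–6 s: v starts -2 m/s; Δx = -2·6 + ½·-5·6² = -102 m; v ends -32 m/s.
6–9 s: v starts -32 m/s; Δx = -32·3 + ½·-6·3² = -123 m; v ends -50 m/s.
9–12 s: v starts -50 m/s; Δx = -50·3 + ½·12·3² = -96 m; v ends -14 m/s.
12–18 s: v starts -14 m/s; Δx = -14·6 + ½·8·6² = 60 m; v ends 34 m/s.
x(18) = -2 + Σ Δx = -263 m.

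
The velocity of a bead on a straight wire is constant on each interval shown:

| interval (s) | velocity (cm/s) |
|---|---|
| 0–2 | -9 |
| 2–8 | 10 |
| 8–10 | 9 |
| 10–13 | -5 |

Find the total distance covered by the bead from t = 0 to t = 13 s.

111 cm

Total distance travelled is ∫|v| dt — sum the magnitudes of each area piece.
0–2 s: |-9| × 2 = 18 cm
2–8 s: |10| × 6 = 60 cm
8–10 s: |9| × 2 = 18 cm
10–13 s: |-5| × 3 = 15 cm
Total distance = 111 cm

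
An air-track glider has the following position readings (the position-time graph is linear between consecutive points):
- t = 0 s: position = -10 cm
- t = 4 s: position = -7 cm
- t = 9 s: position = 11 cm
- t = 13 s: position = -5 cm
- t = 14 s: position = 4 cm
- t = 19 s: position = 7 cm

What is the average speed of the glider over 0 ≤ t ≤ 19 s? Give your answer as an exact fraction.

49/19 cm/s

Average speed = (total path length)/(elapsed time); on a piecewise-linear x-t graph the path length is Σ|Δx|.
0–4 s: |Δx| = |-7 − -10| = 3 cm
4–9 s: |Δx| = |11 − -7| = 18 cm
9–13 s: |Δx| = |-5 − 11| = 16 cm
13–14 s: |Δx| = |4 − -5| = 9 cm
14–19 s: |Δx| = |7 − 4| = 3 cm
Total path = 49 cm; average speed = 49/19 = 49/19 cm/s.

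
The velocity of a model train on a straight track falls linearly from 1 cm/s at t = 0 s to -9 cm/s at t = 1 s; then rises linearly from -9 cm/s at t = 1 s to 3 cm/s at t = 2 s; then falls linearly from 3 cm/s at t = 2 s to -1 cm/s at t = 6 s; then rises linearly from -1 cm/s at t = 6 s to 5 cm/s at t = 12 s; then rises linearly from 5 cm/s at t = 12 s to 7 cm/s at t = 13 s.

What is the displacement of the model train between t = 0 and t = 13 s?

Net displacement equals the area under the velocity-time graph (areas below the axis count negative).
0–1 s: ½(1 + -9)(1) = -4 cm
1–2 s: ½(-9 + 3)(1) = -3 cm
2–6 s: ½(3 + -1)(4) = 4 cm
6–12 s: ½(-1 + 5)(6) = 12 cm
12–13 s: ½(5 + 7)(1) = 6 cm
Net displacement = 15 cm

15 cm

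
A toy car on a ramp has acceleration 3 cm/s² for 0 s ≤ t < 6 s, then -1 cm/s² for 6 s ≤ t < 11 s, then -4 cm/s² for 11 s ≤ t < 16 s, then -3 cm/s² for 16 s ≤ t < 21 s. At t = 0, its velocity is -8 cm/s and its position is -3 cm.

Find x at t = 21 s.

On each constant-a segment, Δv = aΔt and Δx = v₀Δt + ½aΔt²; chain segment to segment.
0–6 s: v starts -8 cm/s; Δx = -8·6 + ½·3·6² = 6 cm; v ends 10 cm/s.
6–11 s: v starts 10 cm/s; Δx = 10·5 + ½·-1·5² = 37.5 cm; v ends 5 cm/s.
11–16 s: v starts 5 cm/s; Δx = 5·5 + ½·-4·5² = -25 cm; v ends -15 cm/s.
16–21 s: v starts -15 cm/s; Δx = -15·5 + ½·-3·5² = -112.5 cm; v ends -30 cm/s.
x(21) = -3 + Σ Δx = -97 cm.

-97 cm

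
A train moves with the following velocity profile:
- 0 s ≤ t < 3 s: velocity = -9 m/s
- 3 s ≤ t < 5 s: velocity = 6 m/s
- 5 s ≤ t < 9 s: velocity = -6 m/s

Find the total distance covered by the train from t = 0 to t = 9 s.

63 m

Distance (not displacement) is the total path length: add the absolute areas under v-t.
0–3 s: |-9| × 3 = 27 m
3–5 s: |6| × 2 = 12 m
5–9 s: |-6| × 4 = 24 m
Total distance = 63 m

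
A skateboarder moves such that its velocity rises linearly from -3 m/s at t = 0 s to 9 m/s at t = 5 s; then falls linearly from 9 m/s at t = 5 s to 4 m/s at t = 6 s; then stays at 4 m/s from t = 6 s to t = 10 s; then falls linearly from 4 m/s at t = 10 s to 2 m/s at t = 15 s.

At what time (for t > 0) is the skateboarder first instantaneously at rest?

v changes sign on 0–5 s (from -3 to 9); the graph is linear there, so v = 0 at t = 0 + (3)·(5 − 0)/(9 − -3) = 1.25 s.

t = 1.25 s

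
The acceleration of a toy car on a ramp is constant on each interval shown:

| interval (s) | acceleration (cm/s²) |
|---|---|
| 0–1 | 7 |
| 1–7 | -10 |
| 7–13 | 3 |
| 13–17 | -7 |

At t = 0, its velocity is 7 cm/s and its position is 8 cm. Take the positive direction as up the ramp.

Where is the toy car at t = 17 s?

On each constant-a segment, Δv = aΔt and Δx = v₀Δt + ½aΔt²; chain segment to segment.
0–1 s: v starts 7 cm/s; Δx = 7·1 + ½·7·1² = 10.5 cm; v ends 14 cm/s.
1–7 s: v starts 14 cm/s; Δx = 14·6 + ½·-10·6² = -96 cm; v ends -46 cm/s.
7–13 s: v starts -46 cm/s; Δx = -46·6 + ½·3·6² = -222 cm; v ends -28 cm/s.
13–17 s: v starts -28 cm/s; Δx = -28·4 + ½·-7·4² = -168 cm; v ends -56 cm/s.
x(17) = 8 + Σ Δx = -467.5 cm.

-467.5 cm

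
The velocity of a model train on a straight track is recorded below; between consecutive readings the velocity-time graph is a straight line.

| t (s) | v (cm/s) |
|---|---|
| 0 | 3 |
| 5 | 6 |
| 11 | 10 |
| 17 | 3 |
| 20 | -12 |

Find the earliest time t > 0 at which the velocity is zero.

v changes sign on 17–20 s (from 3 to -12); the graph is linear there, so v = 0 at t = 17 + (-3)·(20 − 17)/(-12 − 3) = 17.6 s.

t = 17.6 s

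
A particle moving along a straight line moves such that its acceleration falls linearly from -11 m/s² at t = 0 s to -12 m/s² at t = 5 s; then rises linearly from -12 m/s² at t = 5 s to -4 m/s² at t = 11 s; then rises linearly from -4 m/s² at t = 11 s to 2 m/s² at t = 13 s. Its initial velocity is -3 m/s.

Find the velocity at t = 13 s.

-110.5 m/s

Δv equals the area under the a-t graph; then v = v₀ + Δv.
0–5 s: ½(-11 + -12)(5) = -57.5 m/s
5–11 s: ½(-12 + -4)(6) = -48 m/s
11–13 s: ½(-4 + 2)(2) = -2 m/s
Δv = -107.5 m/s, so v(13) = -3 + (-107.5) = -110.5 m/s.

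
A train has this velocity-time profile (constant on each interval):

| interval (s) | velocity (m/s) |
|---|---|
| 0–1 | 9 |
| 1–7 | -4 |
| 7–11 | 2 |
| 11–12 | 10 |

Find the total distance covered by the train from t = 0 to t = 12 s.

51 m

Total distance travelled is ∫|v| dt — sum the magnitudes of each area piece.
0–1 s: |9| × 1 = 9 m
1–7 s: |-4| × 6 = 24 m
7–11 s: |2| × 4 = 8 m
11–12 s: |10| × 1 = 10 m
Total distance = 51 m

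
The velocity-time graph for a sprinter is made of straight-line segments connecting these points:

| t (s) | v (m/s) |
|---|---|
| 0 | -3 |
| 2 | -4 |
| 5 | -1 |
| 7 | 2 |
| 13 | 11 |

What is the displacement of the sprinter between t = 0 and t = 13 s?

Displacement is the signed area under the v-t curve.
0–2 s: ½(-3 + -4)(2) = -7 m
2–5 s: ½(-4 + -1)(3) = -7.5 m
5–7 s: ½(-1 + 2)(2) = 1 m
7–13 s: ½(2 + 11)(6) = 39 m
Net displacement = 25.5 m

25.5 m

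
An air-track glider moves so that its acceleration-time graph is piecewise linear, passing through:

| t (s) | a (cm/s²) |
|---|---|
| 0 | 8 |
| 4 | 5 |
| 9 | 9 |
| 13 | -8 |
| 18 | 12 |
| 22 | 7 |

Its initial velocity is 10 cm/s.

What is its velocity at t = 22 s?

121 cm/s

Δv equals the area under the a-t graph; then v = v₀ + Δv.
0–4 s: ½(8 + 5)(4) = 26 cm/s
4–9 s: ½(5 + 9)(5) = 35 cm/s
9–13 s: ½(9 + -8)(4) = 2 cm/s
13–18 s: ½(-8 + 12)(5) = 10 cm/s
18–22 s: ½(12 + 7)(4) = 38 cm/s
Δv = 111 cm/s, so v(22) = 10 + (111) = 121 cm/s.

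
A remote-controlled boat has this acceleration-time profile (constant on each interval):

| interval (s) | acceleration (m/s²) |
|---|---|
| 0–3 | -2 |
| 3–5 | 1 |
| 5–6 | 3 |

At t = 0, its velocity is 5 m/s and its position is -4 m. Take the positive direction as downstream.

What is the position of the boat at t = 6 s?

On each constant-a segment, Δv = aΔt and Δx = v₀Δt + ½aΔt²; chain segment to segment.
0–3 s: v starts 5 m/s; Δx = 5·3 + ½·-2·3² = 6 m; v ends -1 m/s.
3–5 s: v starts -1 m/s; Δx = -1·2 + ½·1·2² = 0 m; v ends 1 m/s.
5–6 s: v starts 1 m/s; Δx = 1·1 + ½·3·1² = 2.5 m; v ends 4 m/s.
x(6) = -4 + Σ Δx = 4.5 m.

4.5 m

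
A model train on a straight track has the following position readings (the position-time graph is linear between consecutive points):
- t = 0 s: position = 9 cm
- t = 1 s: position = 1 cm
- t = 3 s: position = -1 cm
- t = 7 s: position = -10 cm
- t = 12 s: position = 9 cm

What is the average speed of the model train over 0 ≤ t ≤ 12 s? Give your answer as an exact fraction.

Average speed = (total path length)/(elapsed time); on a piecewise-linear x-t graph the path length is Σ|Δx|.
0–1 s: |Δx| = |1 − 9| = 8 cm
1–3 s: |Δx| = |-1 − 1| = 2 cm
3–7 s: |Δx| = |-10 − -1| = 9 cm
7–12 s: |Δx| = |9 − -10| = 19 cm
Total path = 38 cm; average speed = 38/12 = 19/6 cm/s.

19/6 cm/s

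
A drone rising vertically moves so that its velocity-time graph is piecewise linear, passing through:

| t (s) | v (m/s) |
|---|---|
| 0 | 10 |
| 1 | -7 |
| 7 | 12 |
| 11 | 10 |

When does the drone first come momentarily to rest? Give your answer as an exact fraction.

t = 10/17 s

v changes sign on 0–1 s (from 10 to -7); the graph is linear there, so v = 0 at t = 0 + (-10)·(1 − 0)/(-7 − 10) = 10/17 s.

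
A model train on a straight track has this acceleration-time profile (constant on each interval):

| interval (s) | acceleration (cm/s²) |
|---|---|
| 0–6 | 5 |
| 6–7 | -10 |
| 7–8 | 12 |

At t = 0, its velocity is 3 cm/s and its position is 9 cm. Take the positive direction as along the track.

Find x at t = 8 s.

On each constant-a segment, Δv = aΔt and Δx = v₀Δt + ½aΔt²; chain segment to segment.
0–6 s: v starts 3 cm/s; Δx = 3·6 + ½·5·6² = 108 cm; v ends 33 cm/s.
6–7 s: v starts 33 cm/s; Δx = 33·1 + ½·-10·1² = 28 cm; v ends 23 cm/s.
7–8 s: v starts 23 cm/s; Δx = 23·1 + ½·12·1² = 29 cm; v ends 35 cm/s.
x(8) = 9 + Σ Δx = 174 cm.

174 cm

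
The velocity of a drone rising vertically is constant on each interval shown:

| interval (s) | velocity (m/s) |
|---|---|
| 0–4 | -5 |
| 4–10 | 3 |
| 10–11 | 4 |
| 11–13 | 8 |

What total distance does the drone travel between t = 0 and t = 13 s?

58 m

Total distance travelled is ∫|v| dt — sum the magnitudes of each area piece.
0–4 s: |-5| × 4 = 20 m
4–10 s: |3| × 6 = 18 m
10–11 s: |4| × 1 = 4 m
11–13 s: |8| × 2 = 16 m
Total distance = 58 m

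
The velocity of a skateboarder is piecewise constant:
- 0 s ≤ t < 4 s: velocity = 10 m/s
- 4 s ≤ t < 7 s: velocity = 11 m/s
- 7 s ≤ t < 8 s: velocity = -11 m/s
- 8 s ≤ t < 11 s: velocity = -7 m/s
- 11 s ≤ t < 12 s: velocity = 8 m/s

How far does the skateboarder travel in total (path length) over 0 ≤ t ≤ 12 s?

113 m

Distance (not displacement) is the total path length: add the absolute areas under v-t.
0–4 s: |10| × 4 = 40 m
4–7 s: |11| × 3 = 33 m
7–8 s: |-11| × 1 = 11 m
8–11 s: |-7| × 3 = 21 m
11–12 s: |8| × 1 = 8 m
Total distance = 113 m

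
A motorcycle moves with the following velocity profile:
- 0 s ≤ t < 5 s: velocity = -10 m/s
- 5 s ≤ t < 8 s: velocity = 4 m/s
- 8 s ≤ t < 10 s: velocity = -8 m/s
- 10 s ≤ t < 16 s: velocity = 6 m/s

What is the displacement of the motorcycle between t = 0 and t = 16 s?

-18 m

Net displacement equals the area under the velocity-time graph (areas below the axis count negative).
0–5 s: -10 × 5 = -50 m
5–8 s: 4 × 3 = 12 m
8–10 s: -8 × 2 = -16 m
10–16 s: 6 × 6 = 36 m
Net displacement = -18 m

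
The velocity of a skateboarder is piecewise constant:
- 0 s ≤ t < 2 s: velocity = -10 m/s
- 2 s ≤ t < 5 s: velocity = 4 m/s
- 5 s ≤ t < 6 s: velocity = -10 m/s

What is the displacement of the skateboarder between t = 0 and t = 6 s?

-18 m

Net displacement equals the area under the velocity-time graph (areas below the axis count negative).
0–2 s: -10 × 2 = -20 m
2–5 s: 4 × 3 = 12 m
5–6 s: -10 × 1 = -10 m
Net displacement = -18 m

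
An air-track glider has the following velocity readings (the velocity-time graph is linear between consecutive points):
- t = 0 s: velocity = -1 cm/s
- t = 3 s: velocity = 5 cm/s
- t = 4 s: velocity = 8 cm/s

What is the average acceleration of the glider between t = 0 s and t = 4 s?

2.25 cm/s²

Average acceleration = Δv/Δt = (8 − -1)/(4 − 0) = 2.25 cm/s².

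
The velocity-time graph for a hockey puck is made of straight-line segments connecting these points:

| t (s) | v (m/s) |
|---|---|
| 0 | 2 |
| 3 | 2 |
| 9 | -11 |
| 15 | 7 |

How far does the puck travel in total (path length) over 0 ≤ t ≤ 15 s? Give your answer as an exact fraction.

Distance (not displacement) is the total path length: add the absolute areas under v-t.
0–3 s: |2| × 3 = 6 m
3–9 s: v = 0 at t = 51/13 s; triangle areas 12/13 + 363/13 = 375/13 m
9–15 s: v = 0 at t = 38/3 s; triangle areas 121/6 + 49/6 = 85/3 m
Total distance = 2464/39 m

2464/39 m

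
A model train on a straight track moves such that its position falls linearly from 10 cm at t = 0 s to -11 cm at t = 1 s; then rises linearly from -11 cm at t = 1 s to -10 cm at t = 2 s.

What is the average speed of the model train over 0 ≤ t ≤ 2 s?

Average speed = (total path length)/(elapsed time); on a piecewise-linear x-t graph the path length is Σ|Δx|.
0–1 s: |Δx| = |-11 − 10| = 21 cm
1–2 s: |Δx| = |-10 − -11| = 1 cm
Total path = 22 cm; average speed = 22/2 = 11 cm/s.

11 cm/s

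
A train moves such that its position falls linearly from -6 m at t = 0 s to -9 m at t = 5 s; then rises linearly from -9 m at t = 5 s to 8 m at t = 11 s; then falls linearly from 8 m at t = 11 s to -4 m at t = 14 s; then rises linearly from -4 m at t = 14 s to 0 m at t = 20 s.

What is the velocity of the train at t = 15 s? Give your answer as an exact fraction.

2/3 m/s

Velocity is the slope of the x-t graph on 14–20 s: (0 − -4)/(20 − 14) = 2/3 m/s.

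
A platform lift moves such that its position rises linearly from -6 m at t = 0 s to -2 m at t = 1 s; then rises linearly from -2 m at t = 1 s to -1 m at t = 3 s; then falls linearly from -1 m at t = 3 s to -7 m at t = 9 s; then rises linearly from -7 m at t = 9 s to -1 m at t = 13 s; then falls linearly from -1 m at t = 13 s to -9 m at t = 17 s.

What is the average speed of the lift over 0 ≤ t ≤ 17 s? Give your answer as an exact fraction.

Average speed = (total path length)/(elapsed time); on a piecewise-linear x-t graph the path length is Σ|Δx|.
0–1 s: |Δx| = |-2 − -6| = 4 m
1–3 s: |Δx| = |-1 − -2| = 1 m
3–9 s: |Δx| = |-7 − -1| = 6 m
9–13 s: |Δx| = |-1 − -7| = 6 m
13–17 s: |Δx| = |-9 − -1| = 8 m
Total path = 25 m; average speed = 25/17 = 25/17 m/s.

25/17 m/s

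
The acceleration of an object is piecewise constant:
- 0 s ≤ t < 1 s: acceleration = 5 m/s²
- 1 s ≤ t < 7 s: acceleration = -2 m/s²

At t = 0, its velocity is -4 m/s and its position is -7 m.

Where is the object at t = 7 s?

-38.5 m

On each constant-a segment, Δv = aΔt and Δx = v₀Δt + ½aΔt²; chain segment to segment.
0–1 s: v starts -4 m/s; Δx = -4·1 + ½·5·1² = -1.5 m; v ends 1 m/s.
1–7 s: v starts 1 m/s; Δx = 1·6 + ½·-2·6² = -30 m; v ends -11 m/s.
x(7) = -7 + Σ Δx = -38.5 m.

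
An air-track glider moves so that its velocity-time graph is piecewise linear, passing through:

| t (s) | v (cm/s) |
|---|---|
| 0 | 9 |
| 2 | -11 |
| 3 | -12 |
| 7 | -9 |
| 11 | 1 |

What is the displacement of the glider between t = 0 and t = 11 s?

-71.5 cm

Displacement is the signed area under the v-t curve.
0–2 s: ½(9 + -11)(2) = -2 cm
2–3 s: ½(-11 + -12)(1) = -11.5 cm
3–7 s: ½(-12 + -9)(4) = -42 cm
7–11 s: ½(-9 + 1)(4) = -16 cm
Net displacement = -71.5 cm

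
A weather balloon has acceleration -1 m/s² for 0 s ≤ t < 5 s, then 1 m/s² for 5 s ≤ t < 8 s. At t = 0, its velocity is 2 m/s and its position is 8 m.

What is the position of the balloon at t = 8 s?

On each constant-a segment, Δv = aΔt and Δx = v₀Δt + ½aΔt²; chain segment to segment.
0–5 s: v starts 2 m/s; Δx = 2·5 + ½·-1·5² = -2.5 m; v ends -3 m/s.
5–8 s: v starts -3 m/s; Δx = -3·3 + ½·1·3² = -4.5 m; v ends 0 m/s.
x(8) = 8 + Σ Δx = 1 m.

1 m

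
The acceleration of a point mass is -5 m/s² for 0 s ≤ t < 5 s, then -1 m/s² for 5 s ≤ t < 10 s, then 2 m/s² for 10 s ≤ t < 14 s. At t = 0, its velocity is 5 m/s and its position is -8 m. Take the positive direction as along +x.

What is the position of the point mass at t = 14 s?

On each constant-a segment, Δv = aΔt and Δx = v₀Δt + ½aΔt²; chain segment to segment.
0–5 s: v starts 5 m/s; Δx = 5·5 + ½·-5·5² = -37.5 m; v ends -20 m/s.
5–10 s: v starts -20 m/s; Δx = -20·5 + ½·-1·5² = -112.5 m; v ends -25 m/s.
10–14 s: v starts -25 m/s; Δx = -25·4 + ½·2·4² = -84 m; v ends -17 m/s.
x(14) = -8 + Σ Δx = -242 m.

-242 m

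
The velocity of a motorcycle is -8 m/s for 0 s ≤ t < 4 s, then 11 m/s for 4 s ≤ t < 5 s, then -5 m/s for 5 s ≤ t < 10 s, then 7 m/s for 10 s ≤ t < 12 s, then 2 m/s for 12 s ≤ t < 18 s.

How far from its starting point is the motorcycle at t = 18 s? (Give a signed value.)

Net displacement equals the area under the velocity-time graph (areas below the axis count negative).
0–4 s: -8 × 4 = -32 m
4–5 s: 11 × 1 = 11 m
5–10 s: -5 × 5 = -25 m
10–12 s: 7 × 2 = 14 m
12–18 s: 2 × 6 = 12 m
Net displacement = -20 m

-20 m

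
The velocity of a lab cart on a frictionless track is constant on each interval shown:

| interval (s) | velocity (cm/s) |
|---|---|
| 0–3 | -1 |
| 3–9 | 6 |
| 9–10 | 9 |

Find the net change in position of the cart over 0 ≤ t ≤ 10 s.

Net displacement equals the area under the velocity-time graph (areas below the axis count negative).
0–3 s: -1 × 3 = -3 cm
3–9 s: 6 × 6 = 36 cm
9–10 s: 9 × 1 = 9 cm
Net displacement = 42 cm

42 cm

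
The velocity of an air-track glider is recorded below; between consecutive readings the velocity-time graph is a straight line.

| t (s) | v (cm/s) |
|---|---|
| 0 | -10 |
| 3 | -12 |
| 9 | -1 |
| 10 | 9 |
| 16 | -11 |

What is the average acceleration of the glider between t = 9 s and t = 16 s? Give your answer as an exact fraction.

Average acceleration = Δv/Δt = (-11 − -1)/(16 − 9) = -10/7 cm/s².

-10/7 cm/s²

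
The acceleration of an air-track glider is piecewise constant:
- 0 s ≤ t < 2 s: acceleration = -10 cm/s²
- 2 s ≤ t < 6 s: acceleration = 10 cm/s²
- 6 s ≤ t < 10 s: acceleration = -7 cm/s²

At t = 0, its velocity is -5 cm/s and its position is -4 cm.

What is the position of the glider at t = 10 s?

-50 cm

On each constant-a segment, Δv = aΔt and Δx = v₀Δt + ½aΔt²; chain segment to segment.
0–2 s: v starts -5 cm/s; Δx = -5·2 + ½·-10·2² = -30 cm; v ends -25 cm/s.
2–6 s: v starts -25 cm/s; Δx = -25·4 + ½·10·4² = -20 cm; v ends 15 cm/s.
6–10 s: v starts 15 cm/s; Δx = 15·4 + ½·-7·4² = 4 cm; v ends -13 cm/s.
x(10) = -4 + Σ Δx = -50 cm.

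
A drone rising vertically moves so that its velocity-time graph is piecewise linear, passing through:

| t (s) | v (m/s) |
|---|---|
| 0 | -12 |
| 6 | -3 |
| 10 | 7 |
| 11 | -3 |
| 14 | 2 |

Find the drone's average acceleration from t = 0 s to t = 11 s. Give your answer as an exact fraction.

Average acceleration = Δv/Δt = (-3 − -12)/(11 − 0) = 9/11 m/s².

9/11 m/s²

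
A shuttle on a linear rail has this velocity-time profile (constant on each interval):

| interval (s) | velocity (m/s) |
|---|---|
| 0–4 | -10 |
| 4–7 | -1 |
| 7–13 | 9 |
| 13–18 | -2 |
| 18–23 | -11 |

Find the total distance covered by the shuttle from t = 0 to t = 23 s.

Total distance travelled is ∫|v| dt — sum the magnitudes of each area piece.
0–4 s: |-10| × 4 = 40 m
4–7 s: |-1| × 3 = 3 m
7–13 s: |9| × 6 = 54 m
13–18 s: |-2| × 5 = 10 m
18–23 s: |-11| × 5 = 55 m
Total distance = 162 m

162 m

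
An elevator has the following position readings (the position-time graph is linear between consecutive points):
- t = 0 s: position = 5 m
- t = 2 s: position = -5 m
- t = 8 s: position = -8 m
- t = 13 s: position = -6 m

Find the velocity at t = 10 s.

0.4 m/s

Velocity is the slope of the x-t graph on 8–13 s: (-6 − -8)/(13 − 8) = 0.4 m/s.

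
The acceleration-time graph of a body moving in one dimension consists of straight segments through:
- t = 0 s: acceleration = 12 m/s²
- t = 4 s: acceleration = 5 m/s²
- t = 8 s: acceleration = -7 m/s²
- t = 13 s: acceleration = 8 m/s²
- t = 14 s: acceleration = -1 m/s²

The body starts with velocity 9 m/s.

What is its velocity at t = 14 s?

45 m/s

Δv equals the area under the a-t graph; then v = v₀ + Δv.
0–4 s: ½(12 + 5)(4) = 34 m/s
4–8 s: ½(5 + -7)(4) = -4 m/s
8–13 s: ½(-7 + 8)(5) = 2.5 m/s
13–14 s: ½(8 + -1)(1) = 3.5 m/s
Δv = 36 m/s, so v(14) = 9 + (36) = 45 m/s.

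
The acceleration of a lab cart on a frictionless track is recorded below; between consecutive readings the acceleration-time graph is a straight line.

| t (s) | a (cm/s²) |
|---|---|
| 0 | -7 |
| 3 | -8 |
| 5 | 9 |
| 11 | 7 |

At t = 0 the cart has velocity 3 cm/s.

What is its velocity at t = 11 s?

Δv equals the area under the a-t graph; then v = v₀ + Δv.
0–3 s: ½(-7 + -8)(3) = -22.5 cm/s
3–5 s: ½(-8 + 9)(2) = 1 cm/s
5–11 s: ½(9 + 7)(6) = 48 cm/s
Δv = 26.5 cm/s, so v(11) = 3 + (26.5) = 29.5 cm/s.

29.5 cm/s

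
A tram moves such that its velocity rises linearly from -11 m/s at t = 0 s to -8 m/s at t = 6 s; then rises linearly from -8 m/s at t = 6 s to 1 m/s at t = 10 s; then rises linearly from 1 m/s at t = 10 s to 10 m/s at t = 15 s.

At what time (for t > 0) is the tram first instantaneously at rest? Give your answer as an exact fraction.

t = 86/9 s

v changes sign on 6–10 s (from -8 to 1); the graph is linear there, so v = 0 at t = 6 + (8)·(10 − 6)/(1 − -8) = 86/9 s.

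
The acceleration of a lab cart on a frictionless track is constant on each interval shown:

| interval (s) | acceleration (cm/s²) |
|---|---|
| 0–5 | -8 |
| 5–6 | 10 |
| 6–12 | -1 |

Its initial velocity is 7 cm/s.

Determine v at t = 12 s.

-29 cm/s

Δv equals the area under the a-t graph; then v = v₀ + Δv.
0–5 s: -8 × 5 = -40 cm/s
5–6 s: 10 × 1 = 10 cm/s
6–12 s: -1 × 6 = -6 cm/s
Δv = -36 cm/s, so v(12) = 7 + (-36) = -29 cm/s.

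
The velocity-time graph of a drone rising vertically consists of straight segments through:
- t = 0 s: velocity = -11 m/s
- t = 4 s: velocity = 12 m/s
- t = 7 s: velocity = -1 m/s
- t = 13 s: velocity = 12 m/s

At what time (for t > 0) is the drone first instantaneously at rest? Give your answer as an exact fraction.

v changes sign on 0–4 s (from -11 to 12); the graph is linear there, so v = 0 at t = 0 + (11)·(4 − 0)/(12 − -11) = 44/23 s.

t = 44/23 s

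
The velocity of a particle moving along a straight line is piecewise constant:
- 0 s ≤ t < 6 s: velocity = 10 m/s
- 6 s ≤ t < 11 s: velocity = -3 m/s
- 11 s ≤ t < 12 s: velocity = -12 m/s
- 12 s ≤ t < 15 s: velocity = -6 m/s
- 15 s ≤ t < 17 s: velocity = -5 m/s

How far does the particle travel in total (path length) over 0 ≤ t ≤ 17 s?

115 m

Total distance travelled is ∫|v| dt — sum the magnitudes of each area piece.
0–6 s: |10| × 6 = 60 m
6–11 s: |-3| × 5 = 15 m
11–12 s: |-12| × 1 = 12 m
12–15 s: |-6| × 3 = 18 m
15–17 s: |-5| × 2 = 10 m
Total distance = 115 m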